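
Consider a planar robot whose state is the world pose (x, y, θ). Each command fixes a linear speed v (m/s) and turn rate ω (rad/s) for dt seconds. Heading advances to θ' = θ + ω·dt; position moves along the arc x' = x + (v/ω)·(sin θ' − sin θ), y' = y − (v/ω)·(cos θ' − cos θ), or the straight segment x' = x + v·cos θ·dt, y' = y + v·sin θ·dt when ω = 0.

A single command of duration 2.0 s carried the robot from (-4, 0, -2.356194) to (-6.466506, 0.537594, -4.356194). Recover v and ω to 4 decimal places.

Δθ = -4.356194 − -2.356194 = -2.000000
ω = Δθ/dt = -2.000000/2.0 = -1.0000
R = Δx/(sin θ' − sin θ) = -1.5000
v = R·ω = -1.5000·-1.0000 = 1.5000

v = 1.5000, ω = -1.0000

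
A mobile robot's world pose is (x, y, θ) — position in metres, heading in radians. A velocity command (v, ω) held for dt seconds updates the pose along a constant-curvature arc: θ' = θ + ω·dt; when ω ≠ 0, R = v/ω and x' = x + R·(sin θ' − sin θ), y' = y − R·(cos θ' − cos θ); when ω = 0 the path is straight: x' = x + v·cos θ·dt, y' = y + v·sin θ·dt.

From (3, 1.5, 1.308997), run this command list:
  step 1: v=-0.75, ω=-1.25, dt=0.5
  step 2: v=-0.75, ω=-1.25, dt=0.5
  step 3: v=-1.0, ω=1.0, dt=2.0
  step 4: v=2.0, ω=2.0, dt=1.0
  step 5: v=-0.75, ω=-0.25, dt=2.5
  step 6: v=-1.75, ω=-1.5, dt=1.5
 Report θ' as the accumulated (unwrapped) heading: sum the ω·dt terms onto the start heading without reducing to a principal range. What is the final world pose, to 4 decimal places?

step 1: θ'=0.6840 (R=0.6000) → pose (2.7996, 1.1903, 0.6840)
step 2: θ'=0.0590 (R=0.6000) → pose (2.4558, 1.0563, 0.0590)
step 3: θ'=2.0590 (R=-1.0000) → pose (1.6316, -0.4110, 2.0590)
step 4: θ'=4.0590 (R=1.0000) → pose (-0.0456, -0.2721, 4.0590)
step 5: θ'=3.4340 (R=3.0000) → pose (1.4717, 0.7769, 3.4340)
step 6: θ'=1.1840 (R=1.1667) → pose (2.8885, -0.7803, 1.1840)

(2.8885, -0.7803, 1.1840)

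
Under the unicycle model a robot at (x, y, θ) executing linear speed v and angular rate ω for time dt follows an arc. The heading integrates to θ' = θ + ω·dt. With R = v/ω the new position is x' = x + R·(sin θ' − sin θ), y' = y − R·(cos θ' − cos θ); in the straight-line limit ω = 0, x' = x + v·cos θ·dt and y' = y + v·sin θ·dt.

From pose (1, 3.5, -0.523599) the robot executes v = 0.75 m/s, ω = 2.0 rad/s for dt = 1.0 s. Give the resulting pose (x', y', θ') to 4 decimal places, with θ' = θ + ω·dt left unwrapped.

θ' = -0.5236 + 2.0·1.0 = 1.4764
R = v/ω = 0.75/2.0 = 0.3750
x' = 1 + 0.3750·(sin 1.4764 − sin -0.5236) = 1.5608
y' = 3.5 − 0.3750·(cos 1.4764 − cos -0.5236) = 3.7894

(1.5608, 3.7894, 1.4764)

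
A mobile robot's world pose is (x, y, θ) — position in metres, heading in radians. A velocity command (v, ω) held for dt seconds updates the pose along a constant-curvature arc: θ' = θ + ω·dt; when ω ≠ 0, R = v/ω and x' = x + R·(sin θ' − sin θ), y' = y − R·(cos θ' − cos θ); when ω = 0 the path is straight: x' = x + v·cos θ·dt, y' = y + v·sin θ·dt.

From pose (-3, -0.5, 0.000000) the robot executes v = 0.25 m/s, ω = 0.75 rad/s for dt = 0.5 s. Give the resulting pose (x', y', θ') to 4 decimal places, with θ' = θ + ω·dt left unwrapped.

θ' = 0.0000 + 0.75·0.5 = 0.3750
R = v/ω = 0.25/0.75 = 0.3333
x' = -3 + 0.3333·(sin 0.3750 − sin 0.0000) = -2.8779
y' = -0.5 − 0.3333·(cos 0.3750 − cos 0.0000) = -0.4768

(-2.8779, -0.4768, 0.3750)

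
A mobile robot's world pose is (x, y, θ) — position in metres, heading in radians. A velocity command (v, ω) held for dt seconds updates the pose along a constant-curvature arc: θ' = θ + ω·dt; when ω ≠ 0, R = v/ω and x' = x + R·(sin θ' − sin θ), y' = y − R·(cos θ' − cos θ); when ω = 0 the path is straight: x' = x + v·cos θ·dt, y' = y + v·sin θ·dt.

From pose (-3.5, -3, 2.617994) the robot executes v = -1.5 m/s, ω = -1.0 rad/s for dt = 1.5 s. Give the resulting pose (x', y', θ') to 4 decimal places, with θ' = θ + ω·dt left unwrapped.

(-2.9012, -4.9553, 1.1180)

θ' = 2.6180 + -1.0·1.5 = 1.1180
R = v/ω = -1.5/-1.0 = 1.5000
x' = -3.5 + 1.5000·(sin 1.1180 − sin 2.6180) = -2.9012
y' = -3 − 1.5000·(cos 1.1180 − cos 2.6180) = -4.9553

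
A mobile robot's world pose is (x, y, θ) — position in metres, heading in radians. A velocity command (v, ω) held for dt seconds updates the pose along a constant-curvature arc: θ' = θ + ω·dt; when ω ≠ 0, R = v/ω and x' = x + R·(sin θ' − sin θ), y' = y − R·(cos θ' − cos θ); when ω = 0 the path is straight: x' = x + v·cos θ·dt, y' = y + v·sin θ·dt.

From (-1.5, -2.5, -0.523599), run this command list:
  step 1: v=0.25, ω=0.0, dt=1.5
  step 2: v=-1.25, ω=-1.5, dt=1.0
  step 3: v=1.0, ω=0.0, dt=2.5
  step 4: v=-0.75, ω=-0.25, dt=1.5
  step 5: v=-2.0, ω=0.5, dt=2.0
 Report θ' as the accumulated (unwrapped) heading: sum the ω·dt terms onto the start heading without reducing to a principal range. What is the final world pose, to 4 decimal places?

step 1: θ'=-0.5236 (straight) → pose (-1.1752, -2.6875, -0.5236)
step 2: θ'=-2.0236 (R=0.8333) → pose (-1.5079, -1.6012, -2.0236)
step 3: θ'=-2.0236 (straight) → pose (-2.6016, -3.8493, -2.0236)
step 4: θ'=-2.3986 (R=3.0000) → pose (-1.9335, -2.9524, -2.3986)
step 5: θ'=-1.3986 (R=-4.0000) → pose (-0.6986, 0.6788, -1.3986)

(-0.6986, 0.6788, -1.3986)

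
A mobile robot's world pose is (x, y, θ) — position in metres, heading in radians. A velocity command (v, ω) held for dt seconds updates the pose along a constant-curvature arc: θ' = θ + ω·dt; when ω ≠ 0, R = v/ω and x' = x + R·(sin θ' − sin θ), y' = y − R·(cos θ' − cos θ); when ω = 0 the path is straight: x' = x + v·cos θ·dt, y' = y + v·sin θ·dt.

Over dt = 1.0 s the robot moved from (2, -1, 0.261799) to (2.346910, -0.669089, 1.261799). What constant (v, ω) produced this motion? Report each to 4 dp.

v = 0.5000, ω = 1.0000

Δθ = 1.261799 − 0.261799 = 1.000000
ω = Δθ/dt = 1.000000/1.0 = 1.0000
R = Δx/(sin θ' − sin θ) = 0.5000
v = R·ω = 0.5000·1.0000 = 0.5000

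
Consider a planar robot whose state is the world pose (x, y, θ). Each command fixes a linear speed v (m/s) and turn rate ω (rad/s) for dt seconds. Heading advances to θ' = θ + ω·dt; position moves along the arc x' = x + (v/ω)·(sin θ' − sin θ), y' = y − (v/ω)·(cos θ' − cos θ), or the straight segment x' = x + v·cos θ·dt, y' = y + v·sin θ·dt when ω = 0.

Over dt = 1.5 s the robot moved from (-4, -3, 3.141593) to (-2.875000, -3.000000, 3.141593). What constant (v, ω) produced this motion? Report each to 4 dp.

v = -0.7500, ω = 0.0000

Δθ = 3.141593 − 3.141593 = 0.000000
ω = Δθ/dt = 0.000000/1.5 = 0.0000
ω = 0 → v = (Δx·cos θ + Δy·sin θ)/dt = -0.7500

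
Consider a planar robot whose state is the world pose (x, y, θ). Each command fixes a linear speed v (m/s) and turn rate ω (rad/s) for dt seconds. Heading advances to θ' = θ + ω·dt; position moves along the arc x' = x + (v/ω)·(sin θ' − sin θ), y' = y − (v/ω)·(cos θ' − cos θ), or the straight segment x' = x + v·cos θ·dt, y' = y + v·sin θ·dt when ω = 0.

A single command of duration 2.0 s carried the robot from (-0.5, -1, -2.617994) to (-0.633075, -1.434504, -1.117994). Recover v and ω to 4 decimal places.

v = 0.2500, ω = 0.7500

Δθ = -1.117994 − -2.617994 = 1.500000
ω = Δθ/dt = 1.500000/2.0 = 0.7500
R = −Δy/(cos θ' − cos θ) = 0.3333
v = R·ω = 0.3333·0.7500 = 0.2500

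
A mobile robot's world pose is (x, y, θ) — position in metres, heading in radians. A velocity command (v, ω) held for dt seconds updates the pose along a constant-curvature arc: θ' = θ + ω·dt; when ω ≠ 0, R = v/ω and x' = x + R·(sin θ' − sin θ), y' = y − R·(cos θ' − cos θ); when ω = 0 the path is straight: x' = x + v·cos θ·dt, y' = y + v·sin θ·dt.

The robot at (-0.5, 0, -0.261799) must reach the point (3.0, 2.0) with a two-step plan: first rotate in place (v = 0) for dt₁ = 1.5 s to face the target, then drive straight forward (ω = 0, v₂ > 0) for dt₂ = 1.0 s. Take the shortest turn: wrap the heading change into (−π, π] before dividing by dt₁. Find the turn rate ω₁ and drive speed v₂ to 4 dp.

ω₁ = 0.5206, v₂ = 4.0311

heading to target = atan2(2−0, 3−-0.5) = 0.5191
Δθ = wrap(0.5191 − -0.2618) = 0.7809; ω₁ = Δθ/dt₁ = 0.5206
distance = √((3−-0.5)² + (2−0)²) = 4.0311; v₂ = distance/dt₂ = 4.0311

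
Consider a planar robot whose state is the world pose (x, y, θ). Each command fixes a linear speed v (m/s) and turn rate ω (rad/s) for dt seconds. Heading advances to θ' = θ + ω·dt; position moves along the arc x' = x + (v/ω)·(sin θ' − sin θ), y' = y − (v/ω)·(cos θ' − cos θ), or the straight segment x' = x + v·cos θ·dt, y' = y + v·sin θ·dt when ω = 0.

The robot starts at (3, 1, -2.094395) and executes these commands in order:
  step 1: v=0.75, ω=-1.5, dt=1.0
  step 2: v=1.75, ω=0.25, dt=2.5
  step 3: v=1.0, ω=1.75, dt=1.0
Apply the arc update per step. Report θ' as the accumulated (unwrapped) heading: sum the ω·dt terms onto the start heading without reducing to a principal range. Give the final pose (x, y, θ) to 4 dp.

(-2.3522, 0.6426, -1.2194)

step 1: θ'=-3.5944 (R=-0.5000) → pose (2.3482, 0.8004, -3.5944)
step 2: θ'=-2.9694 (R=7.0000) → pose (-1.9136, 1.4023, -2.9694)
step 3: θ'=-1.2194 (R=0.5714) → pose (-2.3522, 0.6426, -1.2194)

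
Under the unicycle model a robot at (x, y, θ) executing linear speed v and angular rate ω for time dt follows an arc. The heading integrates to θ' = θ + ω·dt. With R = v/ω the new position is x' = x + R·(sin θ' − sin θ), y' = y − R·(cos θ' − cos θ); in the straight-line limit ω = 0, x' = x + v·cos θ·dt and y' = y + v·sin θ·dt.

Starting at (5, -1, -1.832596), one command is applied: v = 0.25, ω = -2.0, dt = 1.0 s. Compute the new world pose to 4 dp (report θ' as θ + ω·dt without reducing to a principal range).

(4.7996, -1.0640, -3.8326)

θ' = -1.8326 + -2.0·1.0 = -3.8326
R = v/ω = 0.25/-2.0 = -0.1250
x' = 5 + -0.1250·(sin -3.8326 − sin -1.8326) = 4.7996
y' = -1 − -0.1250·(cos -3.8326 − cos -1.8326) = -1.0640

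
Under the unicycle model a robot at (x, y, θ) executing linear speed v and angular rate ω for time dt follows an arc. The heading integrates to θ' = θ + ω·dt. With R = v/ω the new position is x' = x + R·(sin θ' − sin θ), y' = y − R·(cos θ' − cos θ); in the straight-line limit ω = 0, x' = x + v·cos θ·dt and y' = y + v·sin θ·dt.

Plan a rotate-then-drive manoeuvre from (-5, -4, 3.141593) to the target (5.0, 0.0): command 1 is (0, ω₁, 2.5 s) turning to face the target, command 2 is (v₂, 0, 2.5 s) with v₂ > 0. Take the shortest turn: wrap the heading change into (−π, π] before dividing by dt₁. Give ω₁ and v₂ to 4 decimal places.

ω₁ = -1.1044, v₂ = 4.3081

heading to target = atan2(0−-4, 5−-5) = 0.3805
Δθ = wrap(0.3805 − 3.1416) = -2.7611; ω₁ = Δθ/dt₁ = -1.1044
distance = √((5−-5)² + (0−-4)²) = 10.7703; v₂ = distance/dt₂ = 4.3081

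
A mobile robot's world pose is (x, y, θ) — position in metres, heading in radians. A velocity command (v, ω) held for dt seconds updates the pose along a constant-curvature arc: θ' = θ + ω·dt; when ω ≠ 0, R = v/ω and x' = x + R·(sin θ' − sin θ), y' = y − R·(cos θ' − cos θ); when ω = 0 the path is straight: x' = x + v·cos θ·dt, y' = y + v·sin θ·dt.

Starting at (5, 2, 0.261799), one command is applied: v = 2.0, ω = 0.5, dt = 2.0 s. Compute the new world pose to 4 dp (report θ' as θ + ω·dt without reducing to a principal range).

(7.7753, 4.6473, 1.2618)

θ' = 0.2618 + 0.5·2.0 = 1.2618
R = v/ω = 2.0/0.5 = 4.0000
x' = 5 + 4.0000·(sin 1.2618 − sin 0.2618) = 7.7753
y' = 2 − 4.0000·(cos 1.2618 − cos 0.2618) = 4.6473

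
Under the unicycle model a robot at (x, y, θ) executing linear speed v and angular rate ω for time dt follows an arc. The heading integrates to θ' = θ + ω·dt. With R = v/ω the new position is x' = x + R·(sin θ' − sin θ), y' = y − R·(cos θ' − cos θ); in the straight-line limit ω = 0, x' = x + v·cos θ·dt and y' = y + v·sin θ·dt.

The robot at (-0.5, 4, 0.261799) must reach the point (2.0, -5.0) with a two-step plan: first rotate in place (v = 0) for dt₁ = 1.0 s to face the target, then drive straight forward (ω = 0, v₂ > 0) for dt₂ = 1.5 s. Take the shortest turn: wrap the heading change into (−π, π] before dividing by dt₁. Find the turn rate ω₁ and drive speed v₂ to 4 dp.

heading to target = atan2(-5−4, 2−-0.5) = -1.2998
Δθ = wrap(-1.2998 − 0.2618) = -1.5616; ω₁ = Δθ/dt₁ = -1.5616
distance = √((2−-0.5)² + (-5−4)²) = 9.3408; v₂ = distance/dt₂ = 6.2272

ω₁ = -1.5616, v₂ = 6.2272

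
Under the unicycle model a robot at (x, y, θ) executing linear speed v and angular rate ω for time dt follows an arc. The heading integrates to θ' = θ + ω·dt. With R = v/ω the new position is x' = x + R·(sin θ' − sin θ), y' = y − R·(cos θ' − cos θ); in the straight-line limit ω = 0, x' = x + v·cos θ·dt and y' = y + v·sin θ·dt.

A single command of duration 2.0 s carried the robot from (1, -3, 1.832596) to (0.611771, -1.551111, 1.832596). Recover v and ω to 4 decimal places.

v = 0.7500, ω = 0.0000

Δθ = 1.832596 − 1.832596 = 0.000000
ω = Δθ/dt = 0.000000/2.0 = 0.0000
ω = 0 → v = (Δx·cos θ + Δy·sin θ)/dt = 0.7500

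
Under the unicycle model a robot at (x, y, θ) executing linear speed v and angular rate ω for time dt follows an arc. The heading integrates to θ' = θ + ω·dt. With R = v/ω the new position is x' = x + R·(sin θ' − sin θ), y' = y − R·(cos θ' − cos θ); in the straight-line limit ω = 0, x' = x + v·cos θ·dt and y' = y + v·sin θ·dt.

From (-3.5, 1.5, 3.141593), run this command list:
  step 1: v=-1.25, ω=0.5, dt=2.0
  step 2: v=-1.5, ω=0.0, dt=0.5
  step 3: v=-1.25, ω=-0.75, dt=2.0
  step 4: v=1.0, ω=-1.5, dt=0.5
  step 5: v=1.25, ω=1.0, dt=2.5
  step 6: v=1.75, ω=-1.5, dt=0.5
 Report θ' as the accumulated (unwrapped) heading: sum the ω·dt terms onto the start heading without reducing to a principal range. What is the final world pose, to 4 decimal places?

step 1: θ'=4.1416 (R=-2.5000) → pose (-1.3963, 2.6492, 4.1416)
step 2: θ'=4.1416 (straight) → pose (-0.9911, 3.2803, 4.1416)
step 3: θ'=2.6416 (R=1.6667) → pose (1.2104, 3.8425, 2.6416)
step 4: θ'=1.8916 (R=-0.6667) → pose (0.8974, 4.2173, 1.8916)
step 5: θ'=4.3916 (R=1.2500) → pose (-1.4751, 4.2173, 4.3916)
step 6: θ'=3.6416 (R=-1.1667) → pose (-2.0229, 3.5614, 3.6416)

(-2.0229, 3.5614, 3.6416)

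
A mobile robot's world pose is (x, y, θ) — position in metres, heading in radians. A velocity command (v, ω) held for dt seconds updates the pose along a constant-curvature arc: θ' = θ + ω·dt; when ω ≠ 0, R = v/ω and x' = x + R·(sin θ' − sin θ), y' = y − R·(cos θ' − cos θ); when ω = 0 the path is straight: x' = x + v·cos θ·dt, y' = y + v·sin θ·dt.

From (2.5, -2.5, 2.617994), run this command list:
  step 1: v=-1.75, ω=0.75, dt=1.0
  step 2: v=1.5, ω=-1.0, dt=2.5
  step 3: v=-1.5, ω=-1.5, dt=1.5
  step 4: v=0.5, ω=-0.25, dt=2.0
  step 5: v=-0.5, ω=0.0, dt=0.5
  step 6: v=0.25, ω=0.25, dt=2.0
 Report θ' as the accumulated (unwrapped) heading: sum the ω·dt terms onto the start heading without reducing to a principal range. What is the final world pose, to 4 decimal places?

(0.9497, -1.1068, -1.3820)

step 1: θ'=3.3680 (R=-2.3333) → pose (4.1904, -2.7531, 3.3680)
step 2: θ'=0.8680 (R=-1.5000) → pose (2.7092, -0.3218, 0.8680)
step 3: θ'=-1.3820 (R=1.0000) → pose (0.9639, 0.1369, -1.3820)
step 4: θ'=-1.8820 (R=-2.0000) → pose (0.9034, -0.8509, -1.8820)
step 5: θ'=-1.8820 (straight) → pose (0.9799, -0.6129, -1.8820)
step 6: θ'=-1.3820 (R=1.0000) → pose (0.9497, -1.1068, -1.3820)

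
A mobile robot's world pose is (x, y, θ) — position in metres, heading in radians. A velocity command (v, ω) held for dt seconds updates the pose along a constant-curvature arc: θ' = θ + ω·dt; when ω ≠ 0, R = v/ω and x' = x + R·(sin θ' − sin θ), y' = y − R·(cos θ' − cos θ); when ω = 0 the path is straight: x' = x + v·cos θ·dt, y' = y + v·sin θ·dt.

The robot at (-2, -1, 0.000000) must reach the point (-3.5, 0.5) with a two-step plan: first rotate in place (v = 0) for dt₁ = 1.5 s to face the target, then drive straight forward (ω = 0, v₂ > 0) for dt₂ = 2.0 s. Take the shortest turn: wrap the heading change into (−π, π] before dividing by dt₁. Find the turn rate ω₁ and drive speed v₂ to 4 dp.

heading to target = atan2(0.5−-1, -3.5−-2) = 2.3562
Δθ = wrap(2.3562 − 0.0000) = 2.3562; ω₁ = Δθ/dt₁ = 1.5708
distance = √((-3.5−-2)² + (0.5−-1)²) = 2.1213; v₂ = distance/dt₂ = 1.0607

ω₁ = 1.5708, v₂ = 1.0607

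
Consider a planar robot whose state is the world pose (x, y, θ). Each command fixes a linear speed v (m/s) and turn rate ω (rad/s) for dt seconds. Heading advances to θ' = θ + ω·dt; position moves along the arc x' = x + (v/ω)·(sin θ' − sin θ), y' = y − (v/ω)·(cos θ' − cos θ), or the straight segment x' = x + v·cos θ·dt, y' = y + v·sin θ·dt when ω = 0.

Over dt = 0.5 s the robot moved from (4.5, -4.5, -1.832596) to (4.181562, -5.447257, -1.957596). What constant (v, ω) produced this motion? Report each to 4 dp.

v = 2.0000, ω = -0.2500

Δθ = -1.957596 − -1.832596 = -0.125000
ω = Δθ/dt = -0.125000/0.5 = -0.2500
R = −Δy/(cos θ' − cos θ) = -8.0000
v = R·ω = -8.0000·-0.2500 = 2.0000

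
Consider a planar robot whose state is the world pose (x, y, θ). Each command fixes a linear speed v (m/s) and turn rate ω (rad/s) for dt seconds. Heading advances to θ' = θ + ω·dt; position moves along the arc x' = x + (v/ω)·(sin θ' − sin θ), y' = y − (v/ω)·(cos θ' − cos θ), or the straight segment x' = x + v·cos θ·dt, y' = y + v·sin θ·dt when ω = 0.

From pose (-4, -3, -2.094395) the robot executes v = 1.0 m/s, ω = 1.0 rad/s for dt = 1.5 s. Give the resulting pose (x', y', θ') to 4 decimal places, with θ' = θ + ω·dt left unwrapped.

(-3.6940, -4.3285, -0.5944)

θ' = -2.0944 + 1.0·1.5 = -0.5944
R = v/ω = 1.0/1.0 = 1.0000
x' = -4 + 1.0000·(sin -0.5944 − sin -2.0944) = -3.6940
y' = -3 − 1.0000·(cos -0.5944 − cos -2.0944) = -4.3285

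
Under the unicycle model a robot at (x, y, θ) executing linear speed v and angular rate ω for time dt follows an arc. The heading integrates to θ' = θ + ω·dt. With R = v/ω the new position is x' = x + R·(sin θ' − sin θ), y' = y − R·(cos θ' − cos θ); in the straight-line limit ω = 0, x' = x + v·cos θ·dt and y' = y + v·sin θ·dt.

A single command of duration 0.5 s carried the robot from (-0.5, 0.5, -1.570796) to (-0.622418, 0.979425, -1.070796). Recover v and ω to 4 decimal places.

Δθ = -1.070796 − -1.570796 = 0.500000
ω = Δθ/dt = 0.500000/0.5 = 1.0000
R = −Δy/(cos θ' − cos θ) = -1.0000
v = R·ω = -1.0000·1.0000 = -1.0000

v = -1.0000, ω = 1.0000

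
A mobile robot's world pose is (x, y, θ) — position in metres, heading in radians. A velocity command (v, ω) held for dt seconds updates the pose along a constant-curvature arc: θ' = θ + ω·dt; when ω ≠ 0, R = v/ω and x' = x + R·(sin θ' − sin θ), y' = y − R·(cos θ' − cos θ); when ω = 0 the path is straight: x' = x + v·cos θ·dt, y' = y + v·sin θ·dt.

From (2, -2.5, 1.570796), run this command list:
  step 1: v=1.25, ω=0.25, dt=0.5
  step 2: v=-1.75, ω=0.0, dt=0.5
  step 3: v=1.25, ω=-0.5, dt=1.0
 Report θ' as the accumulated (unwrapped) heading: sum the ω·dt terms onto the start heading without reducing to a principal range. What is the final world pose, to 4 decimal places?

step 1: θ'=1.6958 (R=5.0000) → pose (1.9610, -1.8766, 1.6958)
step 2: θ'=1.6958 (straight) → pose (2.0701, -2.7448, 1.6958)
step 3: θ'=1.1958 (R=-2.5000) → pose (2.2243, -1.5174, 1.1958)

(2.2243, -1.5174, 1.1958)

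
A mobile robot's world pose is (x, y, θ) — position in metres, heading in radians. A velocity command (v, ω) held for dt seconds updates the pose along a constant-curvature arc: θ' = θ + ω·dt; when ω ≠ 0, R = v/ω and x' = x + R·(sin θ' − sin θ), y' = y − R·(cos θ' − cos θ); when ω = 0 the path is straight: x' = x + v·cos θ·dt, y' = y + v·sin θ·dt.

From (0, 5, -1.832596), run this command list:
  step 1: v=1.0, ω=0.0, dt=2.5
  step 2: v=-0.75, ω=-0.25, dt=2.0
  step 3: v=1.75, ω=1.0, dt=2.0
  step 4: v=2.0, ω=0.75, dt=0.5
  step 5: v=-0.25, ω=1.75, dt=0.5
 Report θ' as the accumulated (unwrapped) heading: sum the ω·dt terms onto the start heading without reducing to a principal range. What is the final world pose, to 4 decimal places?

step 1: θ'=-1.8326 (straight) → pose (-0.6470, 2.5852, -1.8326)
step 2: θ'=-2.3326 (R=3.0000) → pose (0.0799, 3.8794, -2.3326)
step 3: θ'=-0.3326 (R=1.7500) → pose (0.7749, 1.0174, -0.3326)
step 4: θ'=0.0424 (R=2.6667) → pose (1.7586, 0.8737, 0.0424)
step 5: θ'=0.9174 (R=-0.1429) → pose (1.6512, 0.8178, 0.9174)

(1.6512, 0.8178, 0.9174)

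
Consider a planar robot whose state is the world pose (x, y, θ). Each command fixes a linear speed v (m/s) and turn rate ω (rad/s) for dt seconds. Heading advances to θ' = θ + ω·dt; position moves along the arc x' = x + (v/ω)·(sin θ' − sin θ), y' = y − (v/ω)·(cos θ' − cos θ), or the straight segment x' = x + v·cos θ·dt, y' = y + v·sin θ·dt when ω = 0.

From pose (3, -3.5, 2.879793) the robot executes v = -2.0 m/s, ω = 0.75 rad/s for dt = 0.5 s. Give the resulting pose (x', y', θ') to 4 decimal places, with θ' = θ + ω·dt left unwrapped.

θ' = 2.8798 + 0.75·0.5 = 3.2548
R = v/ω = -2.0/0.75 = -2.6667
x' = 3 + -2.6667·(sin 3.2548 − sin 2.8798) = 3.9914
y' = -3.5 − -2.6667·(cos 3.2548 − cos 2.8798) = -3.5738

(3.9914, -3.5738, 3.2548)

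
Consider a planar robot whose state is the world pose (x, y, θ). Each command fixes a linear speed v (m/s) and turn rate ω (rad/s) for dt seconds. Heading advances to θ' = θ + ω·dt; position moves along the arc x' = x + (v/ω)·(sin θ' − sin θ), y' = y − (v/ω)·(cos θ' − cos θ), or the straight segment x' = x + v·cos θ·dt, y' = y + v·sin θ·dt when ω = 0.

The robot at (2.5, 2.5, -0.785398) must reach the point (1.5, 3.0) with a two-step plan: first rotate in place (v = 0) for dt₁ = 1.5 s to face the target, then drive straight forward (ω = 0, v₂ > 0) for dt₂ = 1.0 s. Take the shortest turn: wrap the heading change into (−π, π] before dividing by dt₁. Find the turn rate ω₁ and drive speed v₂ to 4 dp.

heading to target = atan2(3−2.5, 1.5−2.5) = 2.6779
Δθ = wrap(2.6779 − -0.7854) = -2.8198; ω₁ = Δθ/dt₁ = -1.8799
distance = √((1.5−2.5)² + (3−2.5)²) = 1.1180; v₂ = distance/dt₂ = 1.1180

ω₁ = -1.8799, v₂ = 1.1180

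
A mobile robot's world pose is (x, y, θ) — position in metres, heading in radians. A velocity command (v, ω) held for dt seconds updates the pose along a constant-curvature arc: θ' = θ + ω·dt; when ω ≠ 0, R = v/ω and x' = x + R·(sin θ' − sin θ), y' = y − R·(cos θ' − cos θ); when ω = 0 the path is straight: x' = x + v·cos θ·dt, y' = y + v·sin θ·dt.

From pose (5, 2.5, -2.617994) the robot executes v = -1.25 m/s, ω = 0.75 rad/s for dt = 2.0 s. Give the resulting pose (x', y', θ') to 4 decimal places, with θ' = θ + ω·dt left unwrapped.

(5.6654, 4.6725, -1.1180)

θ' = -2.6180 + 0.75·2.0 = -1.1180
R = v/ω = -1.25/0.75 = -1.6667
x' = 5 + -1.6667·(sin -1.1180 − sin -2.6180) = 5.6654
y' = 2.5 − -1.6667·(cos -1.1180 − cos -2.6180) = 4.6725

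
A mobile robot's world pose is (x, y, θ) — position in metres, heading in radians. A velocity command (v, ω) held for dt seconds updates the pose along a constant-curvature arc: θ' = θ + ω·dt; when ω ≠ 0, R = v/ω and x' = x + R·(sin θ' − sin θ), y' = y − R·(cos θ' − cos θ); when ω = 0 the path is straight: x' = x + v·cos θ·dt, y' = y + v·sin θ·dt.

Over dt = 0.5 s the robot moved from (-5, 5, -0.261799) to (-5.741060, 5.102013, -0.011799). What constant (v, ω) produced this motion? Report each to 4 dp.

Δθ = -0.011799 − -0.261799 = 0.250000
ω = Δθ/dt = 0.250000/0.5 = 0.5000
R = Δx/(sin θ' − sin θ) = -3.0000
v = R·ω = -3.0000·0.5000 = -1.5000

v = -1.5000, ω = 0.5000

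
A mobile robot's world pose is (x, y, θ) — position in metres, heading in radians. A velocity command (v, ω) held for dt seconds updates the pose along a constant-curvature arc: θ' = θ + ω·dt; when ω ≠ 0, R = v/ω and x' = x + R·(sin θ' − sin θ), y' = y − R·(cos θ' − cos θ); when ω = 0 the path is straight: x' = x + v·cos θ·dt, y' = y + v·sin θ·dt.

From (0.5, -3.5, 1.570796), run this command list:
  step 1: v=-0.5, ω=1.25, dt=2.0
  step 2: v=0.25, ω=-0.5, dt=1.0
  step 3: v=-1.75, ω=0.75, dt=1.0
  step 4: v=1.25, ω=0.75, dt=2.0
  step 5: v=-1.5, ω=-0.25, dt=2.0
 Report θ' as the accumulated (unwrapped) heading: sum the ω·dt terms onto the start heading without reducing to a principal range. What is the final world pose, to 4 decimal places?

step 1: θ'=4.0708 (R=-0.4000) → pose (1.2205, -3.7394, 4.0708)
step 2: θ'=3.5708 (R=-0.5000) → pose (1.0280, -3.8948, 3.5708)
step 3: θ'=4.3208 (R=-2.3333) → pose (2.2137, -2.6637, 4.3208)
step 4: θ'=5.8208 (R=1.6667) → pose (3.0107, -4.7914, 5.8208)
step 5: θ'=5.3208 (R=6.0000) → pose (0.7638, -2.8508, 5.3208)

(0.7638, -2.8508, 5.3208)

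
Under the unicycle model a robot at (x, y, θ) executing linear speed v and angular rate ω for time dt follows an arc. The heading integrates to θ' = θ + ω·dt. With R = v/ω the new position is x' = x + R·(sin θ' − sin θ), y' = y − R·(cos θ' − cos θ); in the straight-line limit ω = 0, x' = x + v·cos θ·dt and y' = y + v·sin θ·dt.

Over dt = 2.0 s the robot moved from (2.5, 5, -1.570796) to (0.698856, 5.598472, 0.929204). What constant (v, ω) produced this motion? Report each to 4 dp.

Δθ = 0.929204 − -1.570796 = 2.500000
ω = Δθ/dt = 2.500000/2.0 = 1.2500
R = Δx/(sin θ' − sin θ) = -1.0000
v = R·ω = -1.0000·1.2500 = -1.2500

v = -1.2500, ω = 1.2500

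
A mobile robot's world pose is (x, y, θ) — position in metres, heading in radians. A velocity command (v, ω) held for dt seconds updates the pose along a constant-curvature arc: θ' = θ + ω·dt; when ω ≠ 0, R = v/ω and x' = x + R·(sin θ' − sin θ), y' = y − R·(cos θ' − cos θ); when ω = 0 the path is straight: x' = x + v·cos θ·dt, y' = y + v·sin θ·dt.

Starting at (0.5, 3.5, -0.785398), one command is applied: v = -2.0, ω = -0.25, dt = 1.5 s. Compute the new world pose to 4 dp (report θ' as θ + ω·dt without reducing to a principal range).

(-1.1788, 5.9651, -1.1604)

θ' = -0.7854 + -0.25·1.5 = -1.1604
R = v/ω = -2.0/-0.25 = 8.0000
x' = 0.5 + 8.0000·(sin -1.1604 − sin -0.7854) = -1.1788
y' = 3.5 − 8.0000·(cos -1.1604 − cos -0.7854) = 5.9651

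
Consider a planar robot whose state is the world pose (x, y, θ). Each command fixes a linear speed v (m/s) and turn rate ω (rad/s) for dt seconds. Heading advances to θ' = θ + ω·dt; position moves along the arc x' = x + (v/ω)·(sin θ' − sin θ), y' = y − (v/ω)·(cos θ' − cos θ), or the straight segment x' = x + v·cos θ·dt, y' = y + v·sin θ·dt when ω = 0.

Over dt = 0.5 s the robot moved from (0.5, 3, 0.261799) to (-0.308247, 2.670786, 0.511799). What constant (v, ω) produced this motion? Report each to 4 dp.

Δθ = 0.511799 − 0.261799 = 0.250000
ω = Δθ/dt = 0.250000/0.5 = 0.5000
R = Δx/(sin θ' − sin θ) = -3.5000
v = R·ω = -3.5000·0.5000 = -1.7500

v = -1.7500, ω = 0.5000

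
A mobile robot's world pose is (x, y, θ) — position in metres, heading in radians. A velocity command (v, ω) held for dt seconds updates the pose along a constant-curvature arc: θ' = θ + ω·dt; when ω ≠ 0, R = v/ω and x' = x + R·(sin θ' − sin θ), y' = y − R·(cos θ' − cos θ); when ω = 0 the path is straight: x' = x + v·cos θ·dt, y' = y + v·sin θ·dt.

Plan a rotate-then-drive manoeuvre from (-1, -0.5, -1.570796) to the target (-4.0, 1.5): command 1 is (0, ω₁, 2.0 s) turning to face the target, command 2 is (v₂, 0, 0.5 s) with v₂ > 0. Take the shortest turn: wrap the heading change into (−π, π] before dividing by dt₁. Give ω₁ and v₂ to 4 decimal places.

ω₁ = -1.0794, v₂ = 7.2111

heading to target = atan2(1.5−-0.5, -4−-1) = 2.5536
Δθ = wrap(2.5536 − -1.5708) = -2.1588; ω₁ = Δθ/dt₁ = -1.0794
distance = √((-4−-1)² + (1.5−-0.5)²) = 3.6056; v₂ = distance/dt₂ = 7.2111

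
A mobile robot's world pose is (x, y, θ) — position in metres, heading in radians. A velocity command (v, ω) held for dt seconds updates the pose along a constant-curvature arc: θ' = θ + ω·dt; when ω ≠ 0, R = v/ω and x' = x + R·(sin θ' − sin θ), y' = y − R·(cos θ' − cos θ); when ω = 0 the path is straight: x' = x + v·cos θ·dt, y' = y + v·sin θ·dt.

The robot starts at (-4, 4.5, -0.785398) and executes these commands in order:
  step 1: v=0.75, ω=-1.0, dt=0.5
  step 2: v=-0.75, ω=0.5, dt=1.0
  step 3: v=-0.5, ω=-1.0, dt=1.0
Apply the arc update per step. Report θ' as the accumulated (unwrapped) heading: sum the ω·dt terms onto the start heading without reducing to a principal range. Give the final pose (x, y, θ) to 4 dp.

(-4.3243, 5.2792, -1.7854)

step 1: θ'=-1.2854 (R=-0.7500) → pose (-3.8107, 4.1808, -1.2854)
step 2: θ'=-0.7854 (R=-1.5000) → pose (-4.1893, 4.8192, -0.7854)
step 3: θ'=-1.7854 (R=0.5000) → pose (-4.3243, 5.2792, -1.7854)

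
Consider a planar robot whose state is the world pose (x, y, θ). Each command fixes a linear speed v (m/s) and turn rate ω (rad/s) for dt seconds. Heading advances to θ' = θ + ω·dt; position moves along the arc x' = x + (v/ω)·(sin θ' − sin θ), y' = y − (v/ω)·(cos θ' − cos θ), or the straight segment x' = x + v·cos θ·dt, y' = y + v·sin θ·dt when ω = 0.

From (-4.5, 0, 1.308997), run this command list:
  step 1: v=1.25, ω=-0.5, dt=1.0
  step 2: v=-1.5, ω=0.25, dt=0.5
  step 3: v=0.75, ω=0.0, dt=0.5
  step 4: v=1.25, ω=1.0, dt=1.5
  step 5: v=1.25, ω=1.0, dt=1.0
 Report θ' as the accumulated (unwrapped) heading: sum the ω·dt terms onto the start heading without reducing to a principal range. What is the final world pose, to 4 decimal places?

(-5.5190, 2.7466, 3.4340)

step 1: θ'=0.8090 (R=-2.5000) → pose (-3.8942, 1.0785, 0.8090)
step 2: θ'=0.9340 (R=-6.0000) → pose (-4.3766, 0.5049, 0.9340)
step 3: θ'=0.9340 (straight) → pose (-4.1536, 0.8064, 0.9340)
step 4: θ'=2.4340 (R=1.2500) → pose (-4.3461, 2.4996, 2.4340)
step 5: θ'=3.4340 (R=1.2500) → pose (-5.5190, 2.7466, 3.4340)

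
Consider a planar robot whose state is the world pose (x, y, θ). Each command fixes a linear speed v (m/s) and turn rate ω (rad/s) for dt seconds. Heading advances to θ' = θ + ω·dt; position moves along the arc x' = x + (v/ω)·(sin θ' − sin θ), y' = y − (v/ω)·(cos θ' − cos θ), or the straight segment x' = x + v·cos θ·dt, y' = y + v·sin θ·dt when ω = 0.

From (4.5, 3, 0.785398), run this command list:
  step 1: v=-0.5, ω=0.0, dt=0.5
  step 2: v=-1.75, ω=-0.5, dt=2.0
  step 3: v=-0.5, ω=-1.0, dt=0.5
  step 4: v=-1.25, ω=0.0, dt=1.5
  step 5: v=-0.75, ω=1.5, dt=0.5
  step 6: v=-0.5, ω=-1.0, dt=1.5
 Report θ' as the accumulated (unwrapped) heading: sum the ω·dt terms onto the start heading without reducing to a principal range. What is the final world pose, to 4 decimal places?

(-1.3947, 3.7867, -1.4646)

step 1: θ'=0.7854 (straight) → pose (4.3232, 2.8232, 0.7854)
step 2: θ'=-0.2146 (R=3.5000) → pose (1.1030, 1.8784, -0.2146)
step 3: θ'=-0.7146 (R=0.5000) → pose (0.8818, 1.9892, -0.7146)
step 4: θ'=-0.7146 (straight) → pose (-0.5345, 3.2180, -0.7146)
step 5: θ'=0.0354 (R=-0.5000) → pose (-0.8798, 3.3400, 0.0354)
step 6: θ'=-1.4646 (R=0.5000) → pose (-1.3947, 3.7867, -1.4646)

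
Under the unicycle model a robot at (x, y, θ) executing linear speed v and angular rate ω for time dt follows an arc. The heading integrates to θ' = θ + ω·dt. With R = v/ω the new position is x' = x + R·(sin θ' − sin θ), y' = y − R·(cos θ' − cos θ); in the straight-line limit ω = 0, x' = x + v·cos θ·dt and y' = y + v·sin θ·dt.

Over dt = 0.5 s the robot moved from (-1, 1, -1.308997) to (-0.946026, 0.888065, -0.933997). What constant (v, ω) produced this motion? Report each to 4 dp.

Δθ = -0.933997 − -1.308997 = 0.375000
ω = Δθ/dt = 0.375000/0.5 = 0.7500
R = −Δy/(cos θ' − cos θ) = 0.3333
v = R·ω = 0.3333·0.7500 = 0.2500

v = 0.2500, ω = 0.7500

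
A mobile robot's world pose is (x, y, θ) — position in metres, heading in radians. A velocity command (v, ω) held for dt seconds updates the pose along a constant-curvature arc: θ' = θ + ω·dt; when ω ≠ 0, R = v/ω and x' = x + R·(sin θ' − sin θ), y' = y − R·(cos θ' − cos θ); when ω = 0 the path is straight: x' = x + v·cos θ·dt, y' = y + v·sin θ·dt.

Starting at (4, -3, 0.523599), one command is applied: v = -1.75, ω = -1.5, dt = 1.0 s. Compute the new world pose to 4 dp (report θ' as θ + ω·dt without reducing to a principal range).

θ' = 0.5236 + -1.5·1.0 = -0.9764
R = v/ω = -1.75/-1.5 = 1.1667
x' = 4 + 1.1667·(sin -0.9764 − sin 0.5236) = 2.4501
y' = -3 − 1.1667·(cos -0.9764 − cos 0.5236) = -2.6430

(2.4501, -2.6430, -0.9764)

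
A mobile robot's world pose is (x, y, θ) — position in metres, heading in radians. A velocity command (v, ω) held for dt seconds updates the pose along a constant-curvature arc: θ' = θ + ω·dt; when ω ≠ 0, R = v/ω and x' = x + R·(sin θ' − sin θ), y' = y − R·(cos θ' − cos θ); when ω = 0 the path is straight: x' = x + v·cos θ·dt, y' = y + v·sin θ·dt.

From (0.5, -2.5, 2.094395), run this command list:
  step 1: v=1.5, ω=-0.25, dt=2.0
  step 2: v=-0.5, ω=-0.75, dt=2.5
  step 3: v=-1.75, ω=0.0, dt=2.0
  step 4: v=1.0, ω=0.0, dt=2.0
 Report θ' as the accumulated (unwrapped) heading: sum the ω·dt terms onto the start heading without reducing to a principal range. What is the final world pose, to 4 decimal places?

(-2.5946, 0.1175, -0.2806)

step 1: θ'=1.5944 (R=-6.0000) → pose (-0.3022, 0.3584, 1.5944)
step 2: θ'=-0.2806 (R=0.6667) → pose (-1.1533, -0.2979, -0.2806)
step 3: θ'=-0.2806 (straight) → pose (-4.5164, 0.6714, -0.2806)
step 4: θ'=-0.2806 (straight) → pose (-2.5946, 0.1175, -0.2806)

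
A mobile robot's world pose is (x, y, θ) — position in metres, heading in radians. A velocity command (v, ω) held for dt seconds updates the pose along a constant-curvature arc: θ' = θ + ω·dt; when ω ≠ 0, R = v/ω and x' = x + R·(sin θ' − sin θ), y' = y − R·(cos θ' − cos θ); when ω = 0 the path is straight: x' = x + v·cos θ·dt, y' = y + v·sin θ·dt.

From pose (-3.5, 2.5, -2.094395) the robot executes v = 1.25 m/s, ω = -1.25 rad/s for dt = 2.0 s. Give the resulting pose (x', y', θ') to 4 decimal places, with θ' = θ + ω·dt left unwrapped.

(-5.3591, 2.8823, -4.5944)

θ' = -2.0944 + -1.25·2.0 = -4.5944
R = v/ω = 1.25/-1.25 = -1.0000
x' = -3.5 + -1.0000·(sin -4.5944 − sin -2.0944) = -5.3591
y' = 2.5 − -1.0000·(cos -4.5944 − cos -2.0944) = 2.8823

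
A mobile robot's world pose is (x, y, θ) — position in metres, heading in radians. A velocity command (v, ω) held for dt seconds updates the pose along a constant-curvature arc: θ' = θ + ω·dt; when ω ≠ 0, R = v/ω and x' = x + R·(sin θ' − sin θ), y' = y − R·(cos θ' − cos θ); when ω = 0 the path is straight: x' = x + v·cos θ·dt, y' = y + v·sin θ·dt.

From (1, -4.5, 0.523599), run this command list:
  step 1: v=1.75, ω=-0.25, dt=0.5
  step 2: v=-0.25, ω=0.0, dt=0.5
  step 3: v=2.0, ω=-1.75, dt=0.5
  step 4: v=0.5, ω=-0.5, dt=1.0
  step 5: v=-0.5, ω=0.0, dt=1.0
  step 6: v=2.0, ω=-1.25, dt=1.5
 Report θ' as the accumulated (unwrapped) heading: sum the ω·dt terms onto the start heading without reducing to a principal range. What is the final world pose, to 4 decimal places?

(1.8577, -6.5406, -2.8514)

step 1: θ'=0.3986 (R=-7.0000) → pose (1.7831, -4.1109, 0.3986)
step 2: θ'=0.3986 (straight) → pose (1.6679, -4.1595, 0.3986)
step 3: θ'=-0.4764 (R=-1.1429) → pose (2.6356, -4.1971, -0.4764)
step 4: θ'=-0.9764 (R=-1.0000) → pose (3.0055, -4.5258, -0.9764)
step 5: θ'=-0.9764 (straight) → pose (2.7255, -4.1115, -0.9764)
step 6: θ'=-2.8514 (R=-1.6000) → pose (1.8577, -6.5406, -2.8514)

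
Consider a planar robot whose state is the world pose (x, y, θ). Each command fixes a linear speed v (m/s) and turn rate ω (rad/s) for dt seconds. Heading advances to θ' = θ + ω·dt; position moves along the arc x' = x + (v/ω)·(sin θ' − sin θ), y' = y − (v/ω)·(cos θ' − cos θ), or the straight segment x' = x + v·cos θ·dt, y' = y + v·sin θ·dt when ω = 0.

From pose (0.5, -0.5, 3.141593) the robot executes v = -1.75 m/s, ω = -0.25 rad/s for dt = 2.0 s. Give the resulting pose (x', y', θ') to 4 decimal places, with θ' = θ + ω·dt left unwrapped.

(3.8560, -1.3569, 2.6416)

θ' = 3.1416 + -0.25·2.0 = 2.6416
R = v/ω = -1.75/-0.25 = 7.0000
x' = 0.5 + 7.0000·(sin 2.6416 − sin 3.1416) = 3.8560
y' = -0.5 − 7.0000·(cos 2.6416 − cos 3.1416) = -1.3569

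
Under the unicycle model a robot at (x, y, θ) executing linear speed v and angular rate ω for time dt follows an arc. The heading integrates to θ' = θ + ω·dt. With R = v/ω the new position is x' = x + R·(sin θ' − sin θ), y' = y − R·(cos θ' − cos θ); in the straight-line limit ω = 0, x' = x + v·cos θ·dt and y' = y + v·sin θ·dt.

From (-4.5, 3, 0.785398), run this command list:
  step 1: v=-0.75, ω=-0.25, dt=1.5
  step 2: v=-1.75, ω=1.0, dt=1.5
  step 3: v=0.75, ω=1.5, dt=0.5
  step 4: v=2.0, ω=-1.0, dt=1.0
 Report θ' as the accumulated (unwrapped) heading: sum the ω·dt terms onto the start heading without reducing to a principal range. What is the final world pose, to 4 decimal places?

step 1: θ'=0.4104 (R=3.0000) → pose (-5.4244, 2.3704, 0.4104)
step 2: θ'=1.9104 (R=-1.7500) → pose (-6.3762, 0.1828, 1.9104)
step 3: θ'=2.6604 (R=0.5000) → pose (-6.6163, 0.4595, 2.6604)
step 4: θ'=1.6604 (R=-2.0000) → pose (-7.6826, 2.0534, 1.6604)

(-7.6826, 2.0534, 1.6604)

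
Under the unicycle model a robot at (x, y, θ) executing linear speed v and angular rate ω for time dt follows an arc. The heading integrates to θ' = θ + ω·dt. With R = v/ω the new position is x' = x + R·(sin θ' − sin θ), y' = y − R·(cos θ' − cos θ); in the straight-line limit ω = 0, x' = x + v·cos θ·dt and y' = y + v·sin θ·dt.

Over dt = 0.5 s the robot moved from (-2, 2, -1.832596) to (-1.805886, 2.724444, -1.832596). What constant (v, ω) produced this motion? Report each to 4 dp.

v = -1.5000, ω = 0.0000

Δθ = -1.832596 − -1.832596 = 0.000000
ω = Δθ/dt = 0.000000/0.5 = 0.0000
ω = 0 → v = (Δx·cos θ + Δy·sin θ)/dt = -1.5000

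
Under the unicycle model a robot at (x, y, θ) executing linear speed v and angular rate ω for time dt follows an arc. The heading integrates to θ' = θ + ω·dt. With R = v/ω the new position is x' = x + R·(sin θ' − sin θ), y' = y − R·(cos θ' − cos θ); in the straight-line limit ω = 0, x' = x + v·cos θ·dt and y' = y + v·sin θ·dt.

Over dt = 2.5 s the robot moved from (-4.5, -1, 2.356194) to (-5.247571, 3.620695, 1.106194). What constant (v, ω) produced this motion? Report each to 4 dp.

v = 2.0000, ω = -0.5000

Δθ = 1.106194 − 2.356194 = -1.250000
ω = Δθ/dt = -1.250000/2.5 = -0.5000
R = −Δy/(cos θ' − cos θ) = -4.0000
v = R·ω = -4.0000·-0.5000 = 2.0000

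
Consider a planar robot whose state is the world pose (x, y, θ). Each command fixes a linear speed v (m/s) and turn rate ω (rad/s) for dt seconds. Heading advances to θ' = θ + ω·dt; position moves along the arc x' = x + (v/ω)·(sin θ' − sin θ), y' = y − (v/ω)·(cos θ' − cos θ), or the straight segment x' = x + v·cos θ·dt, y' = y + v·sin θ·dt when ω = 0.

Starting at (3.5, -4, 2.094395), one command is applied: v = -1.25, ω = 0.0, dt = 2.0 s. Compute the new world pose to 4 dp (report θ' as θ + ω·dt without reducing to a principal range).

(4.7500, -6.1651, 2.0944)

θ' = 2.0944 + 0.0·2.0 = 2.0944
ω = 0 → straight: x' = 3.5 + -1.25·cos(2.0944)·2.0 = 4.7500
y' = -4 + -1.25·sin(2.0944)·2.0 = -6.1651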